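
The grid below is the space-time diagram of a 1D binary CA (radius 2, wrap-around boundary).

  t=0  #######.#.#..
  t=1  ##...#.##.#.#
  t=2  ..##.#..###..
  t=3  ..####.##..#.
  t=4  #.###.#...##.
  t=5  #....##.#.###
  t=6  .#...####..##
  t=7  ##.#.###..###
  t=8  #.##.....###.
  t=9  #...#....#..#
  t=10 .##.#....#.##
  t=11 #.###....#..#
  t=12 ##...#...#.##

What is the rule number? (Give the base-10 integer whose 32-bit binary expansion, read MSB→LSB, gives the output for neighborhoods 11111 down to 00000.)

1295950064

  ##### -> .   bit 31 = 0  t=0,i=2
  ####. -> #   bit 30 = 1  t=0,i=5
  ###.# -> .   bit 29 = 0  t=0,i=6
  ###.. -> .   bit 28 = 0  t=1,i=1
  ##.## -> #   bit 27 = 1  t=3,i=6
  ##.#. -> #   bit 26 = 1  t=0,i=7
  ##..# -> .   bit 25 = 0  t=3,i=9
  ##... -> #   bit 24 = 1  t=1,i=2
  #.### -> .   bit 23 = 0  t=1,i=12
  #.##. -> .   bit 22 = 0  t=1,i=7
  #.#.# -> #   bit 21 = 1  t=0,i=8
  #.#.. -> #   bit 20 = 1  t=0,i=10
  #..## -> #   bit 19 = 1  t=0,i=12
  #..#. -> #   bit 18 = 1  t=3,i=10
  #...# -> #   bit 17 = 1  t=1,i=3
  #.... -> .   bit 16 = 0  t=2,i=12
  .#### -> #   bit 15 = 1  t=0,i=1
  .###. -> .   bit 14 = 0  t=1,i=0
  .##.# -> #   bit 13 = 1  t=1,i=8
  .##.. -> .   bit 12 = 0  t=3,i=8
  .#.## -> .   bit 11 = 0  t=1,i=6
  .#.#. -> .   bit 10 = 0  t=0,i=9
  .#..# -> .   bit 9 = 0  t=0,i=11
  .#... -> .   bit 8 = 0  t=3,i=12
  ..### -> #   bit 7 = 1  t=0,i=0
  ..##. -> #   bit 6 = 1  t=2,i=2
  ..#.# -> #   bit 5 = 1  t=1,i=5
  ..#.. -> #   bit 4 = 1  t=3,i=11
  ...## -> .   bit 3 = 0  t=2,i=1
  ...#. -> .   bit 2 = 0  t=1,i=4
  ....# -> .   bit 1 = 0  t=2,i=0
  ..... -> .   bit 0 = 0  t=8,i=6
  bits 01001101001111101010000011110000 = 1295950064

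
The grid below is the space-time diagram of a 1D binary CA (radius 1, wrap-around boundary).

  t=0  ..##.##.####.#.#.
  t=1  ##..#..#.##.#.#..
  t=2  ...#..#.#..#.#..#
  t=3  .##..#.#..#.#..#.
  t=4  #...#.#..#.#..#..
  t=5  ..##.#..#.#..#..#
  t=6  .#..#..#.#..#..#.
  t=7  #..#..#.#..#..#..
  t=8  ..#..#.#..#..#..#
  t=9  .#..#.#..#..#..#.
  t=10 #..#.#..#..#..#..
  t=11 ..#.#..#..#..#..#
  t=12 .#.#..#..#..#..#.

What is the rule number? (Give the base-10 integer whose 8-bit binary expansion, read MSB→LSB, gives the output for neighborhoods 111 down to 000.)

163

  [7] ### => #  t=0,i=9
  [6] ##. => .  t=0,i=3
  [5] #.# => #  t=0,i=4
  [4] #.. => .  t=0,i=16
  [3] .## => .  t=0,i=2
  [2] .#. => .  t=0,i=13
  [1] ..# => #  t=0,i=1
  [0] ... => #  t=0,i=0
  bits 10100011 = 163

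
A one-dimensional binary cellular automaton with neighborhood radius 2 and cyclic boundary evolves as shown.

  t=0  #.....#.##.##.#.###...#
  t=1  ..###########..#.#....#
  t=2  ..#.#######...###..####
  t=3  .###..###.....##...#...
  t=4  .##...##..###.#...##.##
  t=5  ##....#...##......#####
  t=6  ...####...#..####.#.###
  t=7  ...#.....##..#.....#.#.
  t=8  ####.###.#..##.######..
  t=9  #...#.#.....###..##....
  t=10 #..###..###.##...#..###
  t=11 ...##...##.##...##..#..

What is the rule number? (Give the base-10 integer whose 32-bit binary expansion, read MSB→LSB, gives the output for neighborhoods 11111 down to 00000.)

  #####|#  b31=1 t=1,i=4
  ####.|.  b30=0 t=1,i=11
  ###.#|.  b29=0 t=4,i=12
  ###..|.  b28=0 t=0,i=18
  ##.##|#  b27=1 t=0,i=10
  ##.#.|.  b26=0 t=0,i=13
  ##..#|.  b25=0 t=1,i=13
  ##...|.  b24=0 t=0,i=1
  #.###|.  b23=0 t=0,i=16
  #.##.|#  b22=1 t=0,i=8
  #.#.#|.  b21=0 t=0,i=14
  #.#..|.  b20=0 t=1,i=17
  #..##|.  b19=0 t=1,i=1
  #..#.|#  b18=1 t=1,i=14
  #...#|.  b17=0 t=0,i=20
  #....|#  b16=1 t=0,i=2
  .####|.  b15=0 t=1,i=3
  .###.|#  b14=1 t=0,i=17
  .##.#|#  b13=1 t=0,i=9
  .##..|.  b12=0 t=0,i=0
  .#.##|#  b11=1 t=0,i=7
  .#.#.|#  b10=1 t=1,i=16
  .#..#|.  b9=0 t=1,i=0
  .#...|.  b8=0 t=1,i=18
  ..###|#  b7=1 t=1,i=2
  ..##.|#  b6=1 t=0,i=22
  ..#.#|#  b5=1 t=0,i=6
  ..#..|#  b4=1 t=1,i=22
  ...##|.  b3=0 t=0,i=21
  ...#.|#  b2=1 t=0,i=5
  ....#|#  b1=1 t=0,i=4
  .....|#  b0=1 t=0,i=3
  bits 10001000010001010110110011110111 = 2286251255

2286251255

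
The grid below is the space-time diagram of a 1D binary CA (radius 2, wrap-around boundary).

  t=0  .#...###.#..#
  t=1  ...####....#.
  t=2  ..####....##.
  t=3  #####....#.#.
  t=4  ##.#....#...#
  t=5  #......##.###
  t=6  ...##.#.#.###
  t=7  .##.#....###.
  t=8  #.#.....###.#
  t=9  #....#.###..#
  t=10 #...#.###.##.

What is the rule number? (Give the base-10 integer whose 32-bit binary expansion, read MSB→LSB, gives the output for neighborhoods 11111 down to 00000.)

  #####|.  b31=0 t=3,i=2
  ####.|#  b30=1 t=1,i=5
  ###.#|.  b29=0 t=0,i=7
  ###..|.  b28=0 t=1,i=6
  ##.##|.  b27=0 t=5,i=9
  ##.#.|.  b26=0 t=0,i=8
  ##..#|#  b25=1 t=7,i=12
  ##...|.  b24=0 t=1,i=7
  #.###|#  b23=1 t=3,i=0
  #.##.|#  b22=1 t=8,i=12
  #.#.#|.  b21=0 t=3,i=11
  #.#..|.  b20=0 t=0,i=1
  #..##|#  b19=1 t=7,i=0
  #..#.|#  b18=1 t=0,i=11
  #...#|#  b17=1 t=0,i=3
  #....|.  b16=0 t=1,i=0
  .####|#  b15=1 t=1,i=4
  .###.|#  b14=1 t=0,i=6
  .##.#|#  b13=1 t=5,i=8
  .##..|#  b12=1 t=2,i=11
  .#.##|#  b11=1 t=3,i=12
  .#.#.|.  b10=0 t=0,i=0
  .#..#|.  b9=0 t=0,i=10
  .#...|.  b8=0 t=0,i=2
  ..###|#  b7=1 t=0,i=5
  ..##.|.  b6=0 t=2,i=10
  ..#.#|.  b5=0 t=0,i=12
  ..#..|#  b4=1 t=1,i=11
  ...##|#  b3=1 t=0,i=4
  ...#.|#  b2=1 t=1,i=10
  ....#|.  b1=0 t=1,i=1
  .....|#  b0=1 t=5,i=3
  bits 01000010110011101111100010011101 = 1120860317

1120860317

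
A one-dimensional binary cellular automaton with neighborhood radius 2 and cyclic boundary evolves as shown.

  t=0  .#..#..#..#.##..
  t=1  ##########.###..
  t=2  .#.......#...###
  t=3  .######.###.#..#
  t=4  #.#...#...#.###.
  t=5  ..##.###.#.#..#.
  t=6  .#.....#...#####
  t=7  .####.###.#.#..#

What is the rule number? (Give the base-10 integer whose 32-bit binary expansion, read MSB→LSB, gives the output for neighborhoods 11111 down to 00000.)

844995357

  nb #####: next=.  (t=1,i=2, bit31=0)
  nb ####.: next=.  (t=1,i=8, bit30=0)
  nb ###.#: next=#  (t=1,i=9, bit29=1)
  nb ###..: next=#  (t=1,i=13, bit28=1)
  nb ##.##: next=.  (t=1,i=10, bit27=0)
  nb ##.#.: next=.  (t=2,i=0, bit26=0)
  nb ##..#: next=#  (t=1,i=14, bit25=1)
  nb ##...: next=.  (t=0,i=14, bit24=0)
  nb #.###: next=.  (t=1,i=11, bit23=0)
  nb #.##.: next=#  (t=0,i=12, bit22=1)
  nb #.#.#: next=.  (t=4,i=0, bit21=0)
  nb #.#..: next=#  (t=2,i=1, bit20=1)
  nb #..##: next=#  (t=1,i=15, bit19=1)
  nb #..#.: next=#  (t=0,i=3, bit18=1)
  nb #...#: next=.  (t=0,i=15, bit17=0)
  nb #....: next=#  (t=2,i=3, bit16=1)
  nb .####: next=#  (t=1,i=1, bit15=1)
  nb .###.: next=.  (t=1,i=12, bit14=0)
  nb .##.#: next=.  (t=5,i=3, bit13=0)
  nb .##..: next=#  (t=0,i=13, bit12=1)
  nb .#.##: next=#  (t=0,i=11, bit11=1)
  nb .#.#.: next=.  (t=4,i=1, bit10=0)
  nb .#..#: next=#  (t=0,i=2, bit9=1)
  nb .#...: next=#  (t=2,i=2, bit8=1)
  nb ..###: next=.  (t=1,i=0, bit7=0)
  nb ..##.: next=.  (t=5,i=2, bit6=0)
  nb ..#.#: next=.  (t=0,i=10, bit5=0)
  nb ..#..: next=#  (t=0,i=1, bit4=1)
  nb ...##: next=#  (t=2,i=12, bit3=1)
  nb ...#.: next=#  (t=0,i=0, bit2=1)
  nb ....#: next=.  (t=2,i=7, bit1=0)
  nb .....: next=#  (t=2,i=4, bit0=1)
  bits 00110010010111011001101100011101 = 844995357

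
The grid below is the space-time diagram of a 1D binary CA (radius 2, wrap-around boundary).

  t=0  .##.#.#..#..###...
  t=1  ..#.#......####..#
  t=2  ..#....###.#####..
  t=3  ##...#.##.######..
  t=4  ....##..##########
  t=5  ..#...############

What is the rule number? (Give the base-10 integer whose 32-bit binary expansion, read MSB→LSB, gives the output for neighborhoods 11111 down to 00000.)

  [31] ##### => #  t=2,i=13
  [30] ####. => #  t=1,i=13
  [29] ###.# => .  t=2,i=9
  [28] ###.. => #  t=0,i=14
  [27] ##.## => #  t=2,i=10
  [26] ##.#. => .  t=0,i=3
  [25] ##..# => #  t=1,i=15
  [24] ##... => .  t=0,i=15
  [23] #.### => #  t=2,i=11
  [22] #.##. => .  t=3,i=7
  [21] #.#.# => #  t=0,i=4
  [20] #.#.. => .  t=0,i=6
  [19] #..## => #  t=0,i=11
  [18] #..#. => .  t=0,i=8
  [17] #...# => .  t=3,i=3
  [16] #.... => .  t=0,i=16
  [15] .#### => #  t=1,i=12
  [14] .###. => #  t=0,i=13
  [13] .##.# => #  t=0,i=2
  [12] .##.. => .  t=3,i=1
  [11] .#.## => .  t=3,i=6
  [10] .#.#. => .  t=0,i=5
  [9] .#..# => .  t=0,i=7
  [8] .#... => .  t=1,i=5
  [7] ..### => #  t=0,i=12
  [6] ..##. => .  t=0,i=1
  [5] ..#.# => #  t=1,i=2
  [4] ..#.. => .  t=0,i=9
  [3] ...## => .  t=0,i=0
  [2] ...#. => #  t=2,i=1
  [1] ....# => #  t=0,i=17
  [0] ..... => #  t=1,i=7
  bits 11011010101010001110000010100111 = 3668500647

3668500647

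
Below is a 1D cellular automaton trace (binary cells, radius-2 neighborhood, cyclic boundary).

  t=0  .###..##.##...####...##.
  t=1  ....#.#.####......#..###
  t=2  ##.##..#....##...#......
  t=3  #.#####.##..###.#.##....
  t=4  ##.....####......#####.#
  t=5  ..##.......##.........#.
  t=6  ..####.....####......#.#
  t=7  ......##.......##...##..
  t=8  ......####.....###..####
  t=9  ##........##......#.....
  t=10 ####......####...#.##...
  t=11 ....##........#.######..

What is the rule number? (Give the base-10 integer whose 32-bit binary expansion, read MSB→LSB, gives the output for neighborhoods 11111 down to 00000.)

189077860

  nb #####: next=.  (t=3,i=4, bit31=0)
  nb ####.: next=.  (t=0,i=16, bit30=0)
  nb ###.#: next=.  (t=3,i=6, bit29=0)
  nb ###..: next=.  (t=0,i=3, bit28=0)
  nb ##.##: next=#  (t=0,i=8, bit27=1)
  nb ##.#.: next=.  (t=3,i=15, bit26=0)
  nb ##..#: next=#  (t=0,i=4, bit25=1)
  nb ##...: next=#  (t=0,i=11, bit24=1)
  nb #.###: next=.  (t=1,i=8, bit23=0)
  nb #.##.: next=#  (t=0,i=9, bit22=1)
  nb #.#.#: next=.  (t=1,i=6, bit21=0)
  nb #.#..: next=.  (t=6,i=23, bit20=0)
  nb #..##: next=.  (t=0,i=0, bit19=0)
  nb #..#.: next=#  (t=2,i=6, bit18=1)
  nb #...#: next=.  (t=0,i=12, bit17=0)
  nb #....: next=#  (t=1,i=1, bit16=1)
  nb .####: next=.  (t=0,i=15, bit15=0)
  nb .###.: next=.  (t=0,i=2, bit14=0)
  nb .##.#: next=.  (t=0,i=7, bit13=0)
  nb .##..: next=#  (t=0,i=10, bit12=1)
  nb .#.##: next=#  (t=1,i=7, bit11=1)
  nb .#.#.: next=.  (t=1,i=5, bit10=0)
  nb .#..#: next=.  (t=1,i=19, bit9=0)
  nb .#...: next=#  (t=2,i=8, bit8=1)
  nb ..###: next=.  (t=0,i=1, bit7=0)
  nb ..##.: next=#  (t=0,i=6, bit6=1)
  nb ..#.#: next=#  (t=1,i=4, bit5=1)
  nb ..#..: next=.  (t=1,i=18, bit4=0)
  nb ...##: next=.  (t=0,i=13, bit3=0)
  nb ...#.: next=#  (t=1,i=3, bit2=1)
  nb ....#: next=.  (t=1,i=2, bit1=0)
  nb .....: next=.  (t=1,i=14, bit0=0)
  bits 00001011010001010001100101100100 = 189077860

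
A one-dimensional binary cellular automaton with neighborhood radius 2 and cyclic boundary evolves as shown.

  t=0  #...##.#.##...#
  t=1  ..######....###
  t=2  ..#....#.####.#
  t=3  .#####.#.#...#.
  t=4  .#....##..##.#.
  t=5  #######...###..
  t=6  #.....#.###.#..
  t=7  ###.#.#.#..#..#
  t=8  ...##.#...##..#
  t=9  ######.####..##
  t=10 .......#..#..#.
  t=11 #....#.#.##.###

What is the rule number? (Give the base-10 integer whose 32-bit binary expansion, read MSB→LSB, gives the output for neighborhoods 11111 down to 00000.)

  [31] ##### => .  t=1,i=4
  [30] ####. => .  t=1,i=6
  [29] ###.# => .  t=2,i=12
  [28] ###.. => #  t=1,i=7
  [27] ##.## => .  t=9,i=6
  [26] ##.#. => #  t=0,i=6
  [25] ##..# => .  t=1,i=0
  [24] ##... => .  t=0,i=1
  [23] #.### => #  t=2,i=9
  [22] #.##. => .  t=0,i=9
  [21] #.#.# => #  t=0,i=7
  [20] #.#.. => .  t=2,i=14
  [19] #..## => .  t=1,i=1
  [18] #..#. => #  t=2,i=1
  [17] #...# => #  t=0,i=2
  [16] #.... => #  t=1,i=9
  [15] .#### => .  t=1,i=3
  [14] .###. => .  t=1,i=13
  [13] .##.# => #  t=0,i=5
  [12] .##.. => .  t=0,i=0
  [11] .#.## => .  t=0,i=8
  [10] .#.#. => .  t=3,i=8
  [9] .#..# => .  t=2,i=0
  [8] .#... => #  t=2,i=3
  [7] ..### => #  t=1,i=2
  [6] ..##. => #  t=0,i=4
  [5] ..#.# => #  t=2,i=7
  [4] ..#.. => #  t=2,i=2
  [3] ...## => #  t=0,i=3
  [2] ...#. => .  t=2,i=6
  [1] ....# => #  t=1,i=10
  [0] ..... => .  t=6,i=3
  bits 00010100101001110010000111111010 = 346497530

346497530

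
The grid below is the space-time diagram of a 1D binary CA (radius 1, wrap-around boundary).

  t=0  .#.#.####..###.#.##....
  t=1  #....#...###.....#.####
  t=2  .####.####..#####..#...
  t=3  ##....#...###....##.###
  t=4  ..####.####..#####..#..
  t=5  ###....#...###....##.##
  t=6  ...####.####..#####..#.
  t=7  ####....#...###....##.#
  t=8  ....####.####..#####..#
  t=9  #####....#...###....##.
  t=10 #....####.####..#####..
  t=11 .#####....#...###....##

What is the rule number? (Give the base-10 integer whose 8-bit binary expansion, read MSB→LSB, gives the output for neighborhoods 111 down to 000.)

27

  ### -> .   bit 7 = 0  t=0,i=6
  ##. -> .   bit 6 = 0  t=0,i=8
  #.# -> .   bit 5 = 0  t=0,i=2
  #.. -> #   bit 4 = 1  t=0,i=9
  .## -> #   bit 3 = 1  t=0,i=5
  .#. -> .   bit 2 = 0  t=0,i=1
  ..# -> #   bit 1 = 1  t=0,i=0
  ... -> #   bit 0 = 1  t=0,i=20
  bits 00011011 = 27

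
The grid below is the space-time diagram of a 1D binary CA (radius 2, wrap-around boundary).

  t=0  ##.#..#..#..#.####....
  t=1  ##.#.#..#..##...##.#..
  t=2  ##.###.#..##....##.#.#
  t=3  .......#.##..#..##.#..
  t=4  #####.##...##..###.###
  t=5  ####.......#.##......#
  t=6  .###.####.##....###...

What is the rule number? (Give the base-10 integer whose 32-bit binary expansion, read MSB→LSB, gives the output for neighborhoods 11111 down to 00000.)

3527222629

  #####|#  b31=1 t=4,i=0
  ####.|#  b30=1 t=0,i=16
  ###.#|.  b29=0 t=2,i=1
  ###..|#  b28=1 t=0,i=17
  ##.##|.  b27=0 t=2,i=2
  ##.#.|.  b26=0 t=0,i=2
  ##..#|#  b25=1 t=3,i=11
  ##...|.  b24=0 t=0,i=18
  #.###|.  b23=0 t=0,i=14
  #.##.|.  b22=0 t=3,i=9
  #.#.#|#  b21=1 t=1,i=3
  #.#..|#  b20=1 t=0,i=3
  #..##|#  b19=1 t=1,i=10
  #..#.|#  b18=1 t=0,i=5
  #...#|.  b17=0 t=1,i=14
  #....|#  b16=1 t=0,i=19
  .####|.  b15=0 t=0,i=15
  .###.|.  b14=0 t=2,i=0
  .##.#|#  b13=1 t=0,i=1
  .##..|.  b12=0 t=1,i=12
  .#.##|.  b11=0 t=0,i=13
  .#.#.|#  b10=1 t=1,i=4
  .#..#|.  b9=0 t=0,i=4
  .#...|#  b8=1 t=3,i=20
  ..###|.  b7=0 t=4,i=15
  ..##.|#  b6=1 t=0,i=0
  ..#.#|#  b5=1 t=0,i=12
  ..#..|.  b4=0 t=0,i=6
  ...##|.  b3=0 t=0,i=21
  ...#.|#  b2=1 t=3,i=6
  ....#|.  b1=0 t=0,i=20
  .....|#  b0=1 t=3,i=0
  bits 11010010001111010010010101100101 = 3527222629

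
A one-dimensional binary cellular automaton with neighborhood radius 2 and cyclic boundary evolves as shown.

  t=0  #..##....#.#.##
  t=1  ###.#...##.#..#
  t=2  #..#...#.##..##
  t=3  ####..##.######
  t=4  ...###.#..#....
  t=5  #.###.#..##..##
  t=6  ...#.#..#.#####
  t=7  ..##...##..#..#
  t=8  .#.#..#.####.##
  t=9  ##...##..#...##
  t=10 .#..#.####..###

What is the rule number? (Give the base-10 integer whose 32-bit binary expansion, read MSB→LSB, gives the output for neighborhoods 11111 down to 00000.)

  ##### -> .   bit 31 = 0  t=3,i=0
  ####. -> .   bit 30 = 0  t=1,i=1
  ###.# -> .   bit 29 = 0  t=1,i=2
  ###.. -> #   bit 28 = 1  t=0,i=0
  ##.## -> .   bit 27 = 0  t=3,i=8
  ##.#. -> #   bit 26 = 1  t=1,i=3
  ##..# -> #   bit 25 = 1  t=0,i=1
  ##... -> .   bit 24 = 0  t=0,i=5
  #.### -> .   bit 23 = 0  t=0,i=13
  #.##. -> #   bit 22 = 1  t=2,i=9
  #.#.# -> #   bit 21 = 1  t=0,i=11
  #.#.. -> .   bit 20 = 0  t=1,i=4
  #..## -> #   bit 19 = 1  t=0,i=2
  #..#. -> #   bit 18 = 1  t=2,i=2
  #...# -> .   bit 17 = 0  t=1,i=6
  #.... -> .   bit 16 = 0  t=0,i=6
  .#### -> #   bit 15 = 1  t=1,i=0
  .###. -> #   bit 14 = 1  t=0,i=14
  .##.# -> #   bit 13 = 1  t=1,i=9
  .##.. -> #   bit 12 = 1  t=0,i=4
  .#.## -> .   bit 11 = 0  t=0,i=12
  .#.#. -> .   bit 10 = 0  t=0,i=10
  .#..# -> .   bit 9 = 0  t=1,i=12
  .#... -> .   bit 8 = 0  t=1,i=5
  ..### -> #   bit 7 = 1  t=1,i=14
  ..##. -> .   bit 6 = 0  t=0,i=3
  ..#.# -> #   bit 5 = 1  t=0,i=9
  ..#.. -> #   bit 4 = 1  t=2,i=3
  ...## -> #   bit 3 = 1  t=1,i=7
  ...#. -> #   bit 2 = 1  t=0,i=8
  ....# -> .   bit 1 = 0  t=0,i=7
  ..... -> #   bit 0 = 1  t=4,i=0
  bits 00010110011011001111000010111101 = 376238269

376238269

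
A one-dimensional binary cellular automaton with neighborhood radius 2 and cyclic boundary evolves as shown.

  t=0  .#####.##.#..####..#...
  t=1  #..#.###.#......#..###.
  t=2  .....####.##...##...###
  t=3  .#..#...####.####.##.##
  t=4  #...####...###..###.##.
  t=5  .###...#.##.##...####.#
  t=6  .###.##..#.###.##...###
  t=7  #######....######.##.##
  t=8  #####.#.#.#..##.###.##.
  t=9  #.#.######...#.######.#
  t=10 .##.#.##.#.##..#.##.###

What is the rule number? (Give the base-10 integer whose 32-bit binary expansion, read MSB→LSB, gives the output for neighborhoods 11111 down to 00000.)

3169015132

  nb #####: next=#  (t=0,i=3, bit31=1)
  nb ####.: next=.  (t=0,i=4, bit30=0)
  nb ###.#: next=#  (t=0,i=5, bit29=1)
  nb ###..: next=#  (t=0,i=16, bit28=1)
  nb ##.##: next=#  (t=0,i=6, bit27=1)
  nb ##.#.: next=#  (t=0,i=9, bit26=1)
  nb ##..#: next=.  (t=0,i=17, bit25=0)
  nb ##...: next=.  (t=2,i=0, bit24=0)
  nb #.###: next=#  (t=1,i=5, bit23=1)
  nb #.##.: next=#  (t=0,i=7, bit22=1)
  nb #.#.#: next=#  (t=5,i=22, bit21=1)
  nb #.#..: next=.  (t=0,i=10, bit20=0)
  nb #..##: next=.  (t=0,i=12, bit19=0)
  nb #..#.: next=.  (t=0,i=18, bit18=0)
  nb #...#: next=#  (t=2,i=13, bit17=1)
  nb #....: next=#  (t=0,i=21, bit16=1)
  nb .####: next=.  (t=0,i=2, bit15=0)
  nb .###.: next=#  (t=1,i=6, bit14=1)
  nb .##.#: next=.  (t=0,i=8, bit13=0)
  nb .##..: next=#  (t=2,i=11, bit12=1)
  nb .#.##: next=.  (t=1,i=4, bit11=0)
  nb .#.#.: next=#  (t=8,i=7, bit10=1)
  nb .#..#: next=.  (t=0,i=11, bit9=0)
  nb .#...: next=#  (t=0,i=20, bit8=1)
  nb ..###: next=.  (t=0,i=1, bit7=0)
  nb ..##.: next=#  (t=2,i=15, bit6=1)
  nb ..#.#: next=.  (t=1,i=3, bit5=0)
  nb ..#..: next=#  (t=0,i=19, bit4=1)
  nb ...##: next=#  (t=0,i=0, bit3=1)
  nb ...#.: next=#  (t=1,i=15, bit2=1)
  nb ....#: next=.  (t=0,i=22, bit1=0)
  nb .....: next=.  (t=1,i=12, bit0=0)
  bits 10111100111000110101010101011100 = 3169015132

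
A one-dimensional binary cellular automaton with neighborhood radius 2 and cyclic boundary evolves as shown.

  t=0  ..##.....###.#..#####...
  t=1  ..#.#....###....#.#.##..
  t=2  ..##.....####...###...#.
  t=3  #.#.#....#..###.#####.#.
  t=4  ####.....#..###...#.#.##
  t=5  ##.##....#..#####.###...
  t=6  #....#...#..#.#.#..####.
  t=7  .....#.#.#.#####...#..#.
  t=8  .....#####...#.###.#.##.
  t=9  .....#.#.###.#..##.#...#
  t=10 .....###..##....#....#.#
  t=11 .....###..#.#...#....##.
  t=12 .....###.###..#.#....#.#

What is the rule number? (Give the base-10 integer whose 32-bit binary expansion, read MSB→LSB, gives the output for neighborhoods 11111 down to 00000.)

  nb #####: next=#  (t=0,i=18, bit31=1)
  nb ####.: next=.  (t=0,i=19, bit30=0)
  nb ###.#: next=#  (t=0,i=11, bit29=1)
  nb ###..: next=#  (t=0,i=20, bit28=1)
  nb ##.##: next=.  (t=3,i=15, bit27=0)
  nb ##.#.: next=.  (t=0,i=12, bit26=0)
  nb ##..#: next=.  (t=10,i=8, bit25=0)
  nb ##...: next=#  (t=0,i=4, bit24=1)
  nb #.###: next=.  (t=3,i=16, bit23=0)
  nb #.##.: next=.  (t=1,i=20, bit22=0)
  nb #.#.#: next=#  (t=1,i=18, bit21=1)
  nb #.#..: next=.  (t=0,i=13, bit20=0)
  nb #..##: next=.  (t=0,i=15, bit19=0)
  nb #..#.: next=#  (t=6,i=11, bit18=1)
  nb #...#: next=#  (t=2,i=0, bit17=1)
  nb #....: next=.  (t=0,i=5, bit16=0)
  nb .####: next=.  (t=0,i=17, bit15=0)
  nb .###.: next=#  (t=0,i=10, bit14=1)
  nb .##.#: next=.  (t=5,i=1, bit13=0)
  nb .##..: next=.  (t=0,i=3, bit12=0)
  nb .#.##: next=.  (t=1,i=19, bit11=0)
  nb .#.#.: next=#  (t=1,i=3, bit10=1)
  nb .#..#: next=.  (t=0,i=14, bit9=0)
  nb .#...: next=.  (t=1,i=5, bit8=0)
  nb ..###: next=#  (t=0,i=9, bit7=1)
  nb ..##.: next=#  (t=0,i=2, bit6=1)
  nb ..#.#: next=#  (t=1,i=2, bit5=1)
  nb ..#..: next=#  (t=2,i=22, bit4=1)
  nb ...##: next=.  (t=0,i=1, bit3=0)
  nb ...#.: next=.  (t=1,i=1, bit2=0)
  nb ....#: next=.  (t=0,i=0, bit1=0)
  nb .....: next=.  (t=0,i=6, bit0=0)
  bits 10110001001001100100010011110000 = 2972075248

2972075248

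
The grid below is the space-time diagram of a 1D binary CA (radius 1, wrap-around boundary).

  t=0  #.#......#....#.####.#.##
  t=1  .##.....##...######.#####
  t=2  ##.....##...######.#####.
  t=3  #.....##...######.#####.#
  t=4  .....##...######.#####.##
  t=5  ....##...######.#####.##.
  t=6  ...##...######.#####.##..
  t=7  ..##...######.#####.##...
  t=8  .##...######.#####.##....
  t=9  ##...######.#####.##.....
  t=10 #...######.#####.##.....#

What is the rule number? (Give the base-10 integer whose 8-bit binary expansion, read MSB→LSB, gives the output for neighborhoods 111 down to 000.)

  ### -> #   bit 7 = 1  t=0,i=17
  ##. -> .   bit 6 = 0  t=0,i=0
  #.# -> #   bit 5 = 1  t=0,i=1
  #.. -> .   bit 4 = 0  t=0,i=3
  .## -> #   bit 3 = 1  t=0,i=16
  .#. -> #   bit 2 = 1  t=0,i=2
  ..# -> #   bit 1 = 1  t=0,i=8
  ... -> .   bit 0 = 0  t=0,i=4
  bits 10101110 = 174

174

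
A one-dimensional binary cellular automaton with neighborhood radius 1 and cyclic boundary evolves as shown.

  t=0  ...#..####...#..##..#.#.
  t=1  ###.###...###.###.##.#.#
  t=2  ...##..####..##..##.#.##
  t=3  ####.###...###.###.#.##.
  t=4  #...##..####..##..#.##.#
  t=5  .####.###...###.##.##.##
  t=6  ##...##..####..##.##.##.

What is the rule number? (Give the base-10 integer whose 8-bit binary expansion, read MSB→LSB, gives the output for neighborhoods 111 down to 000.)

  ### -> .   bit 7 = 0  t=0,i=7
  ##. -> .   bit 6 = 0  t=0,i=9
  #.# -> #   bit 5 = 1  t=0,i=21
  #.. -> #   bit 4 = 1  t=0,i=4
  .## -> #   bit 3 = 1  t=0,i=6
  .#. -> .   bit 2 = 0  t=0,i=3
  ..# -> #   bit 1 = 1  t=0,i=2
  ... -> #   bit 0 = 1  t=0,i=0
  bits 00111011 = 59

59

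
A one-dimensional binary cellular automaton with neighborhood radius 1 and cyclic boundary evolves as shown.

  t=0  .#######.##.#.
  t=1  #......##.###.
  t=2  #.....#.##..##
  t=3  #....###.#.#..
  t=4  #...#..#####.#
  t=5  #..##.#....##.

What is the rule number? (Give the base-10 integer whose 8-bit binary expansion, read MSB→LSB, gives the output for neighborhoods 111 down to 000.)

  nb ###: next=.  (t=0,i=2, bit7=0)
  nb ##.: next=#  (t=0,i=7, bit6=1)
  nb #.#: next=#  (t=0,i=8, bit5=1)
  nb #..: next=.  (t=0,i=13, bit4=0)
  nb .##: next=.  (t=0,i=1, bit3=0)
  nb .#.: next=#  (t=0,i=12, bit2=1)
  nb ..#: next=#  (t=0,i=0, bit1=1)
  nb ...: next=.  (t=1,i=2, bit0=0)
  bits 01100110 = 102

102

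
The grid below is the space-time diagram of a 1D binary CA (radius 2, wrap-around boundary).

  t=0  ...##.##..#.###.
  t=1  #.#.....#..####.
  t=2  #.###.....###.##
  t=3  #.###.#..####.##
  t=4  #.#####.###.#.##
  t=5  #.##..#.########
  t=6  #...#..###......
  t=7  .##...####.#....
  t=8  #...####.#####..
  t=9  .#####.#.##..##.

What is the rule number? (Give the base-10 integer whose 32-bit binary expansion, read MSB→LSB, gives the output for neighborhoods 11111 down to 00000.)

  #####|.  b31=0 t=4,i=4
  ####.|.  b30=0 t=1,i=13
  ###.#|#  b29=1 t=1,i=14
  ###..|#  b28=1 t=0,i=14
  ##.##|.  b27=0 t=0,i=5
  ##.#.|#  b26=1 t=1,i=15
  ##..#|#  b25=1 t=0,i=8
  ##...|.  b24=0 t=0,i=15
  #.###|#  b23=1 t=0,i=12
  #.##.|.  b22=0 t=0,i=6
  #.#.#|#  b21=1 t=1,i=0
  #.#..|#  b20=1 t=1,i=2
  #..##|#  b19=1 t=1,i=10
  #..#.|.  b18=0 t=0,i=9
  #...#|#  b17=1 t=6,i=2
  #....|#  b16=1 t=0,i=0
  .####|#  b15=1 t=1,i=12
  .###.|#  b14=1 t=0,i=13
  .##.#|.  b13=0 t=0,i=4
  .##..|.  b12=0 t=0,i=7
  .#.##|#  b11=1 t=0,i=11
  .#.#.|.  b10=0 t=1,i=1
  .#..#|.  b9=0 t=1,i=9
  .#...|#  b8=1 t=1,i=3
  ..###|#  b7=1 t=1,i=11
  ..##.|.  b6=0 t=0,i=3
  ..#.#|.  b5=0 t=0,i=10
  ..#..|.  b4=0 t=1,i=8
  ...##|#  b3=1 t=0,i=2
  ...#.|.  b2=0 t=1,i=7
  ....#|.  b1=0 t=0,i=1
  .....|.  b0=0 t=1,i=5
  bits 00110110101110111100100110001000 = 918276488

918276488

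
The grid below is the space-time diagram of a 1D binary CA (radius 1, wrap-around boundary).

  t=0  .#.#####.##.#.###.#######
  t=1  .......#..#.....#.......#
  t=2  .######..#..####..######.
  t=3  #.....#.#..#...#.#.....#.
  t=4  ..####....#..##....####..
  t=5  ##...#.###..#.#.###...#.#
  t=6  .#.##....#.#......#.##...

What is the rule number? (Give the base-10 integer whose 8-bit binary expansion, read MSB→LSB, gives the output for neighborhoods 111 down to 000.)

67

  ### -> .   bit 7 = 0  t=0,i=4
  ##. -> #   bit 6 = 1  t=0,i=7
  #.# -> .   bit 5 = 0  t=0,i=0
  #.. -> .   bit 4 = 0  t=1,i=0
  .## -> .   bit 3 = 0  t=0,i=3
  .#. -> .   bit 2 = 0  t=0,i=1
  ..# -> #   bit 1 = 1  t=1,i=6
  ... -> #   bit 0 = 1  t=1,i=1
  bits 01000011 = 67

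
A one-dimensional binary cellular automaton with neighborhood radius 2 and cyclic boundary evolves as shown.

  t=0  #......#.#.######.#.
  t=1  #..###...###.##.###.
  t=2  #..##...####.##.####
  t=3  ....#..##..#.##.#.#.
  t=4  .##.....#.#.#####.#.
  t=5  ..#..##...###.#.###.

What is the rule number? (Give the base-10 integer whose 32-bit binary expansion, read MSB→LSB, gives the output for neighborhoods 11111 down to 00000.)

2767485067

  ##### -> #   bit 31 = 1  t=0,i=13
  ####. -> .   bit 30 = 0  t=0,i=15
  ###.# -> #   bit 29 = 1  t=0,i=16
  ###.. -> .   bit 28 = 0  t=1,i=5
  ##.## -> .   bit 27 = 0  t=1,i=12
  ##.#. -> #   bit 26 = 1  t=0,i=17
  ##..# -> .   bit 25 = 0  t=2,i=1
  ##... -> .   bit 24 = 0  t=1,i=6
  #.### -> #   bit 23 = 1  t=0,i=11
  #.##. -> #   bit 22 = 1  t=1,i=13
  #.#.# -> #   bit 21 = 1  t=0,i=9
  #.#.. -> #   bit 20 = 1  t=0,i=0
  #..## -> .   bit 19 = 0  t=1,i=2
  #..#. -> #   bit 18 = 1  t=3,i=10
  #...# -> .   bit 17 = 0  t=1,i=7
  #.... -> .   bit 16 = 0  t=0,i=2
  .#### -> .   bit 15 = 0  t=0,i=12
  .###. -> #   bit 14 = 1  t=1,i=4
  .##.# -> #   bit 13 = 1  t=1,i=14
  .##.. -> #   bit 12 = 1  t=2,i=4
  .#.## -> #   bit 11 = 1  t=0,i=10
  .#.#. -> .   bit 10 = 0  t=0,i=8
  .#..# -> .   bit 9 = 0  t=1,i=1
  .#... -> .   bit 8 = 0  t=0,i=1
  ..### -> #   bit 7 = 1  t=1,i=3
  ..##. -> .   bit 6 = 0  t=2,i=3
  ..#.# -> .   bit 5 = 0  t=0,i=7
  ..#.. -> .   bit 4 = 0  t=3,i=4
  ...## -> #   bit 3 = 1  t=1,i=8
  ...#. -> .   bit 2 = 0  t=0,i=6
  ....# -> #   bit 1 = 1  t=0,i=5
  ..... -> #   bit 0 = 1  t=0,i=3
  bits 10100100111101000111100010001011 = 2767485067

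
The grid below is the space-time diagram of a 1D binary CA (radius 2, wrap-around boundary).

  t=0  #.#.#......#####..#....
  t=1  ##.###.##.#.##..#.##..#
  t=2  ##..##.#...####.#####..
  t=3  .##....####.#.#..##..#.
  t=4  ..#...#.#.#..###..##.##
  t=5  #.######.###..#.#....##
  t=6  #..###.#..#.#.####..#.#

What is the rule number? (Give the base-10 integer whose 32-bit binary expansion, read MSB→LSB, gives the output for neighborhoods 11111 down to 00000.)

  ##### -> #   bit 31 = 1  t=0,i=13
  ####. -> .   bit 30 = 0  t=0,i=14
  ###.# -> #   bit 29 = 1  t=1,i=1
  ###.. -> .   bit 28 = 0  t=0,i=15
  ##.## -> .   bit 27 = 0  t=1,i=2
  ##.#. -> .   bit 26 = 0  t=1,i=9
  ##..# -> #   bit 25 = 1  t=0,i=16
  ##... -> .   bit 24 = 0  t=3,i=3
  #.### -> .   bit 23 = 0  t=1,i=3
  #.##. -> #   bit 22 = 1  t=1,i=7
  #.#.# -> .   bit 21 = 0  t=0,i=2
  #.#.. -> #   bit 20 = 1  t=0,i=4
  #..## -> .   bit 19 = 0  t=1,i=21
  #..#. -> .   bit 18 = 0  t=0,i=17
  #...# -> #   bit 17 = 1  t=2,i=9
  #.... -> .   bit 16 = 0  t=0,i=6
  .#### -> #   bit 15 = 1  t=0,i=12
  .###. -> #   bit 14 = 1  t=1,i=0
  .##.# -> .   bit 13 = 0  t=1,i=8
  .##.. -> #   bit 12 = 1  t=1,i=13
  .#.## -> #   bit 11 = 1  t=1,i=11
  .#.#. -> #   bit 10 = 1  t=0,i=1
  .#..# -> #   bit 9 = 1  t=3,i=15
  .#... -> #   bit 8 = 1  t=0,i=5
  ..### -> .   bit 7 = 0  t=0,i=11
  ..##. -> .   bit 6 = 0  t=2,i=0
  ..#.# -> #   bit 5 = 1  t=0,i=0
  ..#.. -> #   bit 4 = 1  t=0,i=18
  ...## -> #   bit 3 = 1  t=0,i=10
  ...#. -> #   bit 2 = 1  t=0,i=22
  ....# -> .   bit 1 = 0  t=0,i=9
  ..... -> #   bit 0 = 1  t=0,i=7
  bits 10100010010100101101111100111101 = 2723340093

2723340093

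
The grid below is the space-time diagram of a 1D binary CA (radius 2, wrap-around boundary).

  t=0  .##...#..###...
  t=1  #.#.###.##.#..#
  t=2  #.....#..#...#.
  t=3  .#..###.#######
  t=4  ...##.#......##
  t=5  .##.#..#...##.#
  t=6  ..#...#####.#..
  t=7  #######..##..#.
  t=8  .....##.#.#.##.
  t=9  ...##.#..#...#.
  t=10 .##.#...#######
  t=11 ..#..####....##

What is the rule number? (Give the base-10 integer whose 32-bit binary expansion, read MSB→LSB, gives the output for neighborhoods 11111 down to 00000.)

  ##### -> .   bit 31 = 0  t=3,i=10
  ####. -> #   bit 30 = 1  t=3,i=13
  ###.# -> #   bit 29 = 1  t=1,i=6
  ###.. -> #   bit 28 = 1  t=0,i=11
  ##.## -> .   bit 27 = 0  t=1,i=7
  ##.#. -> .   bit 26 = 0  t=1,i=1
  ##..# -> .   bit 25 = 0  t=7,i=7
  ##... -> .   bit 24 = 0  t=0,i=3
  #.### -> .   bit 23 = 0  t=1,i=4
  #.##. -> .   bit 22 = 0  t=1,i=8
  #.#.# -> .   bit 21 = 0  t=1,i=2
  #.#.. -> .   bit 20 = 0  t=1,i=11
  #..## -> #   bit 19 = 1  t=0,i=8
  #..#. -> #   bit 18 = 1  t=2,i=8
  #...# -> #   bit 17 = 1  t=0,i=4
  #.... -> .   bit 16 = 0  t=0,i=13
  .#### -> .   bit 15 = 0  t=3,i=9
  .###. -> .   bit 14 = 0  t=0,i=10
  .##.# -> #   bit 13 = 1  t=1,i=0
  .##.. -> #   bit 12 = 1  t=0,i=2
  .#.## -> .   bit 11 = 0  t=1,i=3
  .#.#. -> #   bit 10 = 1  t=2,i=14
  .#..# -> .   bit 9 = 0  t=0,i=7
  .#... -> #   bit 8 = 1  t=2,i=1
  ..### -> #   bit 7 = 1  t=0,i=9
  ..##. -> .   bit 6 = 0  t=0,i=1
  ..#.# -> #   bit 5 = 1  t=2,i=13
  ..#.. -> #   bit 4 = 1  t=0,i=6
  ...## -> #   bit 3 = 1  t=0,i=0
  ...#. -> #   bit 2 = 1  t=0,i=5
  ....# -> #   bit 1 = 1  t=0,i=14
  ..... -> .   bit 0 = 0  t=2,i=3
  bits 01110000000011100011010110111110 = 1879979454

1879979454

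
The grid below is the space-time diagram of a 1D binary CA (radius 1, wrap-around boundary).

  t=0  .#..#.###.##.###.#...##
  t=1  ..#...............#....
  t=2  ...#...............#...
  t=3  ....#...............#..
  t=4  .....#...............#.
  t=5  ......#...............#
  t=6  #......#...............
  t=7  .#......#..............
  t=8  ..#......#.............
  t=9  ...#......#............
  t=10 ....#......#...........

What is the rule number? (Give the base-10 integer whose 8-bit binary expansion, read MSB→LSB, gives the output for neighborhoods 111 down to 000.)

  nb ###: next=.  (t=0,i=7, bit7=0)
  nb ##.: next=.  (t=0,i=8, bit6=0)
  nb #.#: next=.  (t=0,i=0, bit5=0)
  nb #..: next=#  (t=0,i=2, bit4=1)
  nb .##: next=.  (t=0,i=6, bit3=0)
  nb .#.: next=.  (t=0,i=1, bit2=0)
  nb ..#: next=.  (t=0,i=3, bit1=0)
  nb ...: next=.  (t=0,i=19, bit0=0)
  bits 00010000 = 16

16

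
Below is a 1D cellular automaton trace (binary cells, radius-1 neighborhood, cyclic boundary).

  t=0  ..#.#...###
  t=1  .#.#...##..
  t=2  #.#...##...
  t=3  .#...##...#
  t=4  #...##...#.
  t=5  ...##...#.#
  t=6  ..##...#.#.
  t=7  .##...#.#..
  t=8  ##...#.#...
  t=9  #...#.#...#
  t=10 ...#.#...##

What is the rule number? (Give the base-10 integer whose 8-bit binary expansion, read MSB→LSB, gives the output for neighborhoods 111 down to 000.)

  ###|.  b7=0 t=0,i=9
  ##.|.  b6=0 t=0,i=10
  #.#|#  b5=1 t=0,i=3
  #..|.  b4=0 t=0,i=0
  .##|#  b3=1 t=0,i=8
  .#.|.  b2=0 t=0,i=2
  ..#|#  b1=1 t=0,i=1
  ...|.  b0=0 t=0,i=6
  bits 00101010 = 42

42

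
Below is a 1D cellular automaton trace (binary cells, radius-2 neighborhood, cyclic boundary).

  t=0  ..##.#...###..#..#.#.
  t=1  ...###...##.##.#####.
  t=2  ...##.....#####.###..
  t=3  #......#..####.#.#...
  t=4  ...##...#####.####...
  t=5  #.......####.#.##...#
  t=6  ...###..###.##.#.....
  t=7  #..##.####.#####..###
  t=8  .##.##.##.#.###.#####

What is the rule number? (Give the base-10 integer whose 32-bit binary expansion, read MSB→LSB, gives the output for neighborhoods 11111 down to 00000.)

  #####|#  b31=1 t=1,i=17
  ####.|#  b30=1 t=1,i=18
  ###.#|.  b29=0 t=2,i=14
  ###..|.  b28=0 t=0,i=11
  ##.##|#  b27=1 t=1,i=11
  ##.#.|#  b26=1 t=0,i=4
  ##..#|#  b25=1 t=0,i=12
  ##...|.  b24=0 t=1,i=6
  #.###|.  b23=0 t=1,i=15
  #.##.|#  b22=1 t=1,i=12
  #.#.#|#  b21=1 t=3,i=15
  #.#..|#  b20=1 t=0,i=5
  #..##|#  b19=1 t=3,i=9
  #..#.|#  b18=1 t=0,i=13
  #...#|.  b17=0 t=0,i=0
  #....|.  b16=0 t=1,i=0
  .####|#  b15=1 t=1,i=16
  .###.|#  b14=1 t=0,i=10
  .##.#|#  b13=1 t=0,i=3
  .##..|.  b12=0 t=2,i=4
  .#.##|.  b11=0 t=5,i=14
  .#.#.|#  b10=1 t=0,i=18
  .#..#|#  b9=1 t=0,i=15
  .#...|.  b8=0 t=0,i=6
  ..###|#  b7=1 t=0,i=9
  ..##.|.  b6=0 t=0,i=2
  ..#.#|#  b5=1 t=0,i=17
  ..#..|.  b4=0 t=0,i=14
  ...##|.  b3=0 t=0,i=1
  ...#.|.  b2=0 t=3,i=6
  ....#|.  b1=0 t=1,i=1
  .....|#  b0=1 t=2,i=0
  bits 11001110011111001110011010100001 = 3464292001

3464292001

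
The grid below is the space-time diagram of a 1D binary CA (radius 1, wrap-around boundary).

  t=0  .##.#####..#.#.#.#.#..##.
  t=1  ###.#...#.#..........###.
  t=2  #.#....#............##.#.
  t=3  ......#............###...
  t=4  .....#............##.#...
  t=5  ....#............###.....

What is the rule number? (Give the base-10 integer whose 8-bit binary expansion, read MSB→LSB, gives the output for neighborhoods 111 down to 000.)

74

  [7] ### => .  t=0,i=5
  [6] ##. => #  t=0,i=2
  [5] #.# => .  t=0,i=3
  [4] #.. => .  t=0,i=9
  [3] .## => #  t=0,i=1
  [2] .#. => .  t=0,i=11
  [1] ..# => #  t=0,i=0
  [0] ... => .  t=1,i=6
  bits 01001010 = 74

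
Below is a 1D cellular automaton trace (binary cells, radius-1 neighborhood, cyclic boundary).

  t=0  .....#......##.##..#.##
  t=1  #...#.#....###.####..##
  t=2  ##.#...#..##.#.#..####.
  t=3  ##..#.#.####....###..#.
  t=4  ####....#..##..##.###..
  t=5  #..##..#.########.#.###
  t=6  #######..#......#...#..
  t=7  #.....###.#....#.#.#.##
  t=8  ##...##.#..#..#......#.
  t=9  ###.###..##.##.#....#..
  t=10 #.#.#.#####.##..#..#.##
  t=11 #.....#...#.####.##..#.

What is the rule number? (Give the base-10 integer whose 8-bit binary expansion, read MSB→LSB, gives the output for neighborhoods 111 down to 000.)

  nb ###: next=.  (t=1,i=12, bit7=0)
  nb ##.: next=#  (t=0,i=13, bit6=1)
  nb #.#: next=.  (t=0,i=14, bit5=0)
  nb #..: next=#  (t=0,i=0, bit4=1)
  nb .##: next=#  (t=0,i=12, bit3=1)
  nb .#.: next=.  (t=0,i=5, bit2=0)
  nb ..#: next=#  (t=0,i=4, bit1=1)
  nb ...: next=.  (t=0,i=1, bit0=0)
  bits 01011010 = 90

90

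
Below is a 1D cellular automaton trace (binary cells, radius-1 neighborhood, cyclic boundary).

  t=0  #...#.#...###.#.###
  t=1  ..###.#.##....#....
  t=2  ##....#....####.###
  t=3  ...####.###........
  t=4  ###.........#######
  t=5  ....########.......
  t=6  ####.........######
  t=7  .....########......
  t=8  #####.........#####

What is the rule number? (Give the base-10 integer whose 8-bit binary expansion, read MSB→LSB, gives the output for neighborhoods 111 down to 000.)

  [7] ### => .  t=0,i=11
  [6] ##. => .  t=0,i=0
  [5] #.# => .  t=0,i=5
  [4] #.. => .  t=0,i=1
  [3] .## => .  t=0,i=10
  [2] .#. => #  t=0,i=4
  [1] ..# => #  t=0,i=3
  [0] ... => #  t=0,i=2
  bits 00000111 = 7

7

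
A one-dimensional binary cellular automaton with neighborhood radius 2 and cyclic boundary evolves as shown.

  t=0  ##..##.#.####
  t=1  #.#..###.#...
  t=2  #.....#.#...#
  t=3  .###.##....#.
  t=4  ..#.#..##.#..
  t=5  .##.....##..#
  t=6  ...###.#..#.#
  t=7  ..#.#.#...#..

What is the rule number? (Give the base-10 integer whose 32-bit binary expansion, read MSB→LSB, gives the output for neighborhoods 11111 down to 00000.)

1335975981

  ##### -> .   bit 31 = 0  t=0,i=11
  ####. -> #   bit 30 = 1  t=0,i=0
  ###.# -> .   bit 29 = 0  t=1,i=7
  ###.. -> .   bit 28 = 0  t=0,i=1
  ##.## -> #   bit 27 = 1  t=3,i=4
  ##.#. -> #   bit 26 = 1  t=0,i=6
  ##..# -> #   bit 25 = 1  t=0,i=2
  ##... -> #   bit 24 = 1  t=2,i=1
  #.### -> #   bit 23 = 1  t=0,i=9
  #.##. -> .   bit 22 = 0  t=3,i=5
  #.#.# -> #   bit 21 = 1  t=0,i=7
  #.#.. -> .   bit 20 = 0  t=1,i=2
  #..## -> .   bit 19 = 0  t=0,i=3
  #..#. -> .   bit 18 = 0  t=5,i=11
  #...# -> .   bit 17 = 0  t=1,i=11
  #.... -> #   bit 16 = 1  t=2,i=2
  .#### -> .   bit 15 = 0  t=0,i=10
  .###. -> #   bit 14 = 1  t=1,i=6
  .##.# -> #   bit 13 = 1  t=0,i=5
  .##.. -> .   bit 12 = 0  t=2,i=0
  .#.## -> .   bit 11 = 0  t=0,i=8
  .#.#. -> .   bit 10 = 0  t=1,i=1
  .#..# -> .   bit 9 = 0  t=1,i=3
  .#... -> .   bit 8 = 0  t=1,i=10
  ..### -> .   bit 7 = 0  t=1,i=5
  ..##. -> .   bit 6 = 0  t=0,i=4
  ..#.# -> #   bit 5 = 1  t=1,i=0
  ..#.. -> .   bit 4 = 0  t=3,i=11
  ...## -> #   bit 3 = 1  t=2,i=11
  ...#. -> #   bit 2 = 1  t=1,i=12
  ....# -> .   bit 1 = 0  t=2,i=4
  ..... -> #   bit 0 = 1  t=2,i=3
  bits 01001111101000010110000000101101 = 1335975981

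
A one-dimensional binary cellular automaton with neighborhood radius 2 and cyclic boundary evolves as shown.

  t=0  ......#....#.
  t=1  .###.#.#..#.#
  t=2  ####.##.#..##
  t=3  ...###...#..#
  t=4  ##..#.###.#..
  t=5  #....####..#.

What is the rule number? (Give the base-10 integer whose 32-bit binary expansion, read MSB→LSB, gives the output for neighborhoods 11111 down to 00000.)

702730053

  [31] ##### => .  t=2,i=0
  [30] ####. => .  t=2,i=2
  [29] ###.# => #  t=1,i=3
  [28] ###.. => .  t=3,i=5
  [27] ##.## => #  t=2,i=4
  [26] ##.#. => .  t=1,i=4
  [25] ##..# => .  t=4,i=2
  [24] ##... => #  t=3,i=6
  [23] #.### => #  t=1,i=1
  [22] #.##. => #  t=2,i=5
  [21] #.#.# => #  t=1,i=5
  [20] #.#.. => .  t=1,i=7
  [19] #..## => .  t=2,i=10
  [18] #..#. => .  t=1,i=9
  [17] #...# => #  t=3,i=1
  [16] #.... => .  t=0,i=0
  [15] .#### => #  t=2,i=12
  [14] .###. => #  t=1,i=2
  [13] .##.# => .  t=2,i=6
  [12] .##.. => .  t=4,i=1
  [11] .#.## => #  t=1,i=0
  [10] .#.#. => #  t=1,i=6
  [9] .#..# => #  t=1,i=8
  [8] .#... => #  t=0,i=7
  [7] ..### => .  t=2,i=11
  [6] ..##. => #  t=4,i=0
  [5] ..#.# => .  t=1,i=10
  [4] ..#.. => .  t=0,i=6
  [3] ...## => .  t=3,i=2
  [2] ...#. => #  t=0,i=5
  [1] ....# => .  t=0,i=4
  [0] ..... => #  t=0,i=1
  bits 00101001111000101100111101000101 = 702730053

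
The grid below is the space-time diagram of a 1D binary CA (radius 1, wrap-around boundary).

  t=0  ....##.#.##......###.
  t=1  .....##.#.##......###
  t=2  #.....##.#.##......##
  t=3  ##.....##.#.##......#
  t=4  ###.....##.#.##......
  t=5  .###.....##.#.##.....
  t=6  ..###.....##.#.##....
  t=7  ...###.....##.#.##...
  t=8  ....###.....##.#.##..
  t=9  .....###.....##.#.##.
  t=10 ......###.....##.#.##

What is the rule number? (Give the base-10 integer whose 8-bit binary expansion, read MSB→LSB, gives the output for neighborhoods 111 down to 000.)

240

  ###|#  b7=1 t=0,i=18
  ##.|#  b6=1 t=0,i=5
  #.#|#  b5=1 t=0,i=6
  #..|#  b4=1 t=0,i=11
  .##|.  b3=0 t=0,i=4
  .#.|.  b2=0 t=0,i=7
  ..#|.  b1=0 t=0,i=3
  ...|.  b0=0 t=0,i=0
  bits 11110000 = 240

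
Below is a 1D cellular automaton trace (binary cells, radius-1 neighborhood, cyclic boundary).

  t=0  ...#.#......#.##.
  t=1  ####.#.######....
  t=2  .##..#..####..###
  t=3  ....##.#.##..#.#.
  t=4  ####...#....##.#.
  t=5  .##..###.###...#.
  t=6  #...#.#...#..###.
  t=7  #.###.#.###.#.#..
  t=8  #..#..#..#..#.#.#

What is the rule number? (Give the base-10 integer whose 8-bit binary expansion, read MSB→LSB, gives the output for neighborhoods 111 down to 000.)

135

  nb ###: next=#  (t=1,i=1, bit7=1)
  nb ##.: next=.  (t=0,i=15, bit6=0)
  nb #.#: next=.  (t=0,i=4, bit5=0)
  nb #..: next=.  (t=0,i=6, bit4=0)
  nb .##: next=.  (t=0,i=14, bit3=0)
  nb .#.: next=#  (t=0,i=3, bit2=1)
  nb ..#: next=#  (t=0,i=2, bit1=1)
  nb ...: next=#  (t=0,i=0, bit0=1)
  bits 10000111 = 135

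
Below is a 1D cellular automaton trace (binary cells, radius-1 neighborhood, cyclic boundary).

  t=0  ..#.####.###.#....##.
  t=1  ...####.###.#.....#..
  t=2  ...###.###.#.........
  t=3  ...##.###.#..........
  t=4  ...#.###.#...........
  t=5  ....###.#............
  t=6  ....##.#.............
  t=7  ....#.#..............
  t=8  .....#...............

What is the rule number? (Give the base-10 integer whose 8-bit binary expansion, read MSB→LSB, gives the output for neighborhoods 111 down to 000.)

  [7] ### => #  t=0,i=5
  [6] ##. => .  t=0,i=7
  [5] #.# => #  t=0,i=3
  [4] #.. => .  t=0,i=14
  [3] .## => #  t=0,i=4
  [2] .#. => .  t=0,i=2
  [1] ..# => .  t=0,i=1
  [0] ... => .  t=0,i=0
  bits 10101000 = 168

168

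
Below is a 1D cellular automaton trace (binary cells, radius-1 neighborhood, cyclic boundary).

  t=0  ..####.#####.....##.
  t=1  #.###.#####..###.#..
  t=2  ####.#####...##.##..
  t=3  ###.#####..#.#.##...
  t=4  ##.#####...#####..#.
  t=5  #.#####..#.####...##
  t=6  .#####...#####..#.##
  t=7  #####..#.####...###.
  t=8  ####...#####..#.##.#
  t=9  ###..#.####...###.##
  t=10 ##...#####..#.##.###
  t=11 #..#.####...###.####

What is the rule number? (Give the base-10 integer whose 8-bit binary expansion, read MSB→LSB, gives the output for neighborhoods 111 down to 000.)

  ### -> #   bit 7 = 1  t=0,i=3
  ##. -> .   bit 6 = 0  t=0,i=5
  #.# -> #   bit 5 = 1  t=0,i=6
  #.. -> .   bit 4 = 0  t=0,i=12
  .## -> #   bit 3 = 1  t=0,i=2
  .#. -> #   bit 2 = 1  t=1,i=0
  ..# -> .   bit 1 = 0  t=0,i=1
  ... -> #   bit 0 = 1  t=0,i=0
  bits 10101101 = 173

173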